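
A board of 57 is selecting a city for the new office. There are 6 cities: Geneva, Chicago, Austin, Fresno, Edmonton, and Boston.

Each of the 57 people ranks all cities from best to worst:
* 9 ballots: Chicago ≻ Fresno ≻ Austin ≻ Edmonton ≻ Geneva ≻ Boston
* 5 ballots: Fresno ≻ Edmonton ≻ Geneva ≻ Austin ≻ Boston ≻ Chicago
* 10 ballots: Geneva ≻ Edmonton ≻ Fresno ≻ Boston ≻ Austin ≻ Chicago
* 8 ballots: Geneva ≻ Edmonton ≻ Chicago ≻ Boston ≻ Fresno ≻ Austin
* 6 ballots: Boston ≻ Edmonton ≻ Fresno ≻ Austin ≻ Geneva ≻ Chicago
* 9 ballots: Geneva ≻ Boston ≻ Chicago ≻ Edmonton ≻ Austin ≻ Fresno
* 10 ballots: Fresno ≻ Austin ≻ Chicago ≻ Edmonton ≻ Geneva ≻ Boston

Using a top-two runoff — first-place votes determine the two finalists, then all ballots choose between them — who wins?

Fresno

Round 1 first-place votes: Geneva 27, Chicago 9, Austin 0, Fresno 15, Edmonton 0, Boston 6. Geneva and Fresno advance.
Runoff: Geneva is ranked above Fresno on 27 ballots, Fresno above Geneva on 30.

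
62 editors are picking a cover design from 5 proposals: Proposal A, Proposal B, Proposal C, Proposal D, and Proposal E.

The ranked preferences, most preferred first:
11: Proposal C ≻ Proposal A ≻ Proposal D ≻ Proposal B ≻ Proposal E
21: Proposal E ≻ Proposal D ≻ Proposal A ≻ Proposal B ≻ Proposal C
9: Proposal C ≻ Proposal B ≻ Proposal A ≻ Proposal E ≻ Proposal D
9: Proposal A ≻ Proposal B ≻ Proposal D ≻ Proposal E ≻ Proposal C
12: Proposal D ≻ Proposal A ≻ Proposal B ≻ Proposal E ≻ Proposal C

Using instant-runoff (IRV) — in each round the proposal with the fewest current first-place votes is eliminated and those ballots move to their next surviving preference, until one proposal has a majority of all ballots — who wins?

Proposal D

Round 1: Proposal A 9, Proposal B 0, Proposal C 20, Proposal D 12, Proposal E 21. Proposal B eliminated.
Round 2: Proposal A 9, Proposal C 20, Proposal D 12, Proposal E 21. Proposal A eliminated.
Round 3: Proposal C 20, Proposal D 21, Proposal E 21. Proposal C eliminated.
Round 4: Proposal D 32, Proposal E 30. Proposal D has a majority (≥32).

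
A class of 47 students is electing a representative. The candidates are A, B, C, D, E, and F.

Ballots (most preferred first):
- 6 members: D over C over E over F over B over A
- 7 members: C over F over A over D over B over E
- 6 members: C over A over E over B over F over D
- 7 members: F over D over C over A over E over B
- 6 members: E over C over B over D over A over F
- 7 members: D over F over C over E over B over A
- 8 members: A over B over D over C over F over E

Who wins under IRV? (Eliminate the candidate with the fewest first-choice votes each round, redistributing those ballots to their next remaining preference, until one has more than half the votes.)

D

Round 1: A 8, B 0, C 13, D 13, E 6, F 7. B eliminated.
Round 2: A 8, C 13, D 13, E 6, F 7. E eliminated.
Round 3: A 8, C 19, D 13, F 7. F eliminated.
Round 4: A 8, C 19, D 20. A eliminated.
Round 5: C 19, D 28. D has a majority (≥24).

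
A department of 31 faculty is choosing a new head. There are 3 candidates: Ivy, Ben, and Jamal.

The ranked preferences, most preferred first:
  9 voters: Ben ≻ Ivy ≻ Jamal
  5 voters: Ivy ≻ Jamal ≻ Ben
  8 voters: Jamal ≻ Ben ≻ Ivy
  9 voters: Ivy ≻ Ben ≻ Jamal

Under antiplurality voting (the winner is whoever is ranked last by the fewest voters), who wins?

Ben

Last-place votes: Ivy 8, Ben 5, Jamal 18.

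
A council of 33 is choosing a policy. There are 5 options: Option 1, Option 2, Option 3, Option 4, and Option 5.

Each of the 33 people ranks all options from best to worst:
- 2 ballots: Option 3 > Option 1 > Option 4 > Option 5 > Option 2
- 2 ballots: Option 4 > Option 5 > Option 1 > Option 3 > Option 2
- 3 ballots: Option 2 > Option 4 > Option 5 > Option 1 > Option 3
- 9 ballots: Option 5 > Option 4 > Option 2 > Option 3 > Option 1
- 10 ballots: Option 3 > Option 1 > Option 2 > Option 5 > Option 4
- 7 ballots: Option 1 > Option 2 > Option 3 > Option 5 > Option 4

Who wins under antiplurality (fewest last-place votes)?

Option 5

Last-place votes: Option 1 9, Option 2 4, Option 3 3, Option 4 17, Option 5 0.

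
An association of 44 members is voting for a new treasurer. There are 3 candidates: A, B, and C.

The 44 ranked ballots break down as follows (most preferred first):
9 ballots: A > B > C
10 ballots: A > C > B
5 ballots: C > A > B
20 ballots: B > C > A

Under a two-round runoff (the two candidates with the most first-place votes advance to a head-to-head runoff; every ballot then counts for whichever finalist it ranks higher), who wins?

A

Round 1 first-place votes: A 19, B 20, C 5. B and A advance.
Runoff: B is ranked above A on 20 ballots, A above B on 24.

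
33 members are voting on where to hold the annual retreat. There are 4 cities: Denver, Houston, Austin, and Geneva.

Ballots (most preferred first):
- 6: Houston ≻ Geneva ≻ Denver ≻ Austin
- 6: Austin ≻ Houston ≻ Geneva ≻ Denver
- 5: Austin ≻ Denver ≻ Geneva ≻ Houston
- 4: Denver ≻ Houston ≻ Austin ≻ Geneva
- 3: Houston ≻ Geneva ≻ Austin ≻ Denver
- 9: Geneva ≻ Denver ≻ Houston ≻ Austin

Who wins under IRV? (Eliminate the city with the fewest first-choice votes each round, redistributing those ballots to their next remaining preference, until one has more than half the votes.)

Houston

Round 1: Denver 4, Houston 9, Austin 11, Geneva 9. Denver eliminated.
Round 2: Houston 13, Austin 11, Geneva 9. Geneva eliminated.
Round 3: Houston 22, Austin 11. Houston has a majority (≥17).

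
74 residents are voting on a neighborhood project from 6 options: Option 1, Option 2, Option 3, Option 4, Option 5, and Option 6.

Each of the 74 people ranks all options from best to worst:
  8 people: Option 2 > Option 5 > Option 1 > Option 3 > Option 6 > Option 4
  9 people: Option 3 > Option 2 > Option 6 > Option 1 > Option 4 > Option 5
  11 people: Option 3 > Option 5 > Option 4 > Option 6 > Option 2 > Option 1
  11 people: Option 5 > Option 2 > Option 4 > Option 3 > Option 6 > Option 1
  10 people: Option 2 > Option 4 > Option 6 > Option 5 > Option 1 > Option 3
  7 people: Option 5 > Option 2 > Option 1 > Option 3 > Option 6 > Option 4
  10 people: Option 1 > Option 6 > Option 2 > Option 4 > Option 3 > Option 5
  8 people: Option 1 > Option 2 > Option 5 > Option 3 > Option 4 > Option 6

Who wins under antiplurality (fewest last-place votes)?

Last-place votes: Option 1 22, Option 2 0, Option 3 10, Option 4 15, Option 5 19, Option 6 8.

Option 2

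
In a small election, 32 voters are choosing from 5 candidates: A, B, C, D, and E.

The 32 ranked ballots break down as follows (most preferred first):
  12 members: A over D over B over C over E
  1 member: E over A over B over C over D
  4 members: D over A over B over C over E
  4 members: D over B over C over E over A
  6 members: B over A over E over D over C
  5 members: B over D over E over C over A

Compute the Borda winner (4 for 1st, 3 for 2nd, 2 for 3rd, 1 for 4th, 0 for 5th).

A: 12×4 + 1×3 + 4×3 + 4×0 + 6×3 + 5×0 = 81
B: 12×2 + 1×2 + 4×2 + 4×3 + 6×4 + 5×4 = 90
C: 12×1 + 1×1 + 4×1 + 4×2 + 6×0 + 5×1 = 30
D: 12×3 + 1×0 + 4×4 + 4×4 + 6×1 + 5×3 = 89
E: 12×0 + 1×4 + 4×0 + 4×1 + 6×2 + 5×2 = 30

B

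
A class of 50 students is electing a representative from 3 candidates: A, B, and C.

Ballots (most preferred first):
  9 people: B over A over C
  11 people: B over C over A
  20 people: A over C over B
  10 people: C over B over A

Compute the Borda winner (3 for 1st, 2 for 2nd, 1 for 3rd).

A: 9×2 + 11×1 + 20×3 + 10×1 = 99
B: 9×3 + 11×3 + 20×1 + 10×2 = 100
C: 9×1 + 11×2 + 20×2 + 10×3 = 101

C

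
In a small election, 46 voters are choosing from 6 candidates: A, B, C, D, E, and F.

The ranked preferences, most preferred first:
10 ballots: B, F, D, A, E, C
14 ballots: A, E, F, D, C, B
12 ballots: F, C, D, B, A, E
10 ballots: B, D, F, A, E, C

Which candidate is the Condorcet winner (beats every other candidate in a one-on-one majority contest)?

F vs A: 32–14
F vs B: 26–20
F vs C: 46–0
F vs D: 36–10
F vs E: 32–14
F beats every other candidate.

F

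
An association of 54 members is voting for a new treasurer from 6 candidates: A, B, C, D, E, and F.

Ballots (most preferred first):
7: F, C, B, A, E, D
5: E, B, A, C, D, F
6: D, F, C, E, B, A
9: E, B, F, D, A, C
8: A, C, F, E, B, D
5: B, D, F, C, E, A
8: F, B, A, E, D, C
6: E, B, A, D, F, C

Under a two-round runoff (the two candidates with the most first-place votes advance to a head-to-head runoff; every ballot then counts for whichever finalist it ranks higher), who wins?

F

Round 1 first-place votes: A 8, B 5, C 0, D 6, E 20, F 15. E and F advance.
Runoff: E is ranked above F on 20 ballots, F above E on 34.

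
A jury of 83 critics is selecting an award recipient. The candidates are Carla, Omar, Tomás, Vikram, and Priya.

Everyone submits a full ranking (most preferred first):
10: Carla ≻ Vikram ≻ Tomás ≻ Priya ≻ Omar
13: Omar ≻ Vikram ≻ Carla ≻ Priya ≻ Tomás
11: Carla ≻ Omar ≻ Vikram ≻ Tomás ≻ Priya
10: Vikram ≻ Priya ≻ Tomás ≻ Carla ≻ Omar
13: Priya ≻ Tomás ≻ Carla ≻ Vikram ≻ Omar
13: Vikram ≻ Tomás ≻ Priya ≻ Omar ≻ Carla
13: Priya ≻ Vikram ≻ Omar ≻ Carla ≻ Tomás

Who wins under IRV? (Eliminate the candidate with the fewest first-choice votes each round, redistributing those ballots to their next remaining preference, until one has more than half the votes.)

Vikram

Round 1: Carla 21, Omar 13, Tomás 0, Vikram 23, Priya 26. Tomás eliminated.
Round 2: Carla 21, Omar 13, Vikram 23, Priya 26. Omar eliminated.
Round 3: Carla 21, Vikram 36, Priya 26. Carla eliminated.
Round 4: Vikram 57, Priya 26. Vikram has a majority (≥42).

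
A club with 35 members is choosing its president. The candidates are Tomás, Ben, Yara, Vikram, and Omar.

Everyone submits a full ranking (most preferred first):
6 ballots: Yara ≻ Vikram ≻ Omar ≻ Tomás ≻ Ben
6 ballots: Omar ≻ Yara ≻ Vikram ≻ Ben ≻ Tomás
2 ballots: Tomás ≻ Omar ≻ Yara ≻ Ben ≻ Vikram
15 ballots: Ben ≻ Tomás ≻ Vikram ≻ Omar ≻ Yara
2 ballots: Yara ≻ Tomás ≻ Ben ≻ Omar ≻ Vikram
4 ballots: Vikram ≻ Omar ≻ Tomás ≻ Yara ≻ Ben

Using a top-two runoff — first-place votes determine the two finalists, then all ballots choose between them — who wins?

Yara

Round 1 first-place votes: Tomás 2, Ben 15, Yara 8, Vikram 4, Omar 6. Ben and Yara advance.
Runoff: Ben is ranked above Yara on 15 ballots, Yara above Ben on 20.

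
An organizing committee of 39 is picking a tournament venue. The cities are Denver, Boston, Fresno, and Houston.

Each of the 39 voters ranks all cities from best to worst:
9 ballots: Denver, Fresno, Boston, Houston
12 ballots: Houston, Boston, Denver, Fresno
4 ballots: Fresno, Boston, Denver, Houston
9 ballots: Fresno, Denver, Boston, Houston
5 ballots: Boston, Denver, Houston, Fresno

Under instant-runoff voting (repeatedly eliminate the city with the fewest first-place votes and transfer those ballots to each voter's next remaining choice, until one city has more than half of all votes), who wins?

Round 1: Denver 9, Boston 5, Fresno 13, Houston 12. Boston eliminated.
Round 2: Denver 14, Fresno 13, Houston 12. Houston eliminated.
Round 3: Denver 26, Fresno 13. Denver has a majority (≥20).

Denver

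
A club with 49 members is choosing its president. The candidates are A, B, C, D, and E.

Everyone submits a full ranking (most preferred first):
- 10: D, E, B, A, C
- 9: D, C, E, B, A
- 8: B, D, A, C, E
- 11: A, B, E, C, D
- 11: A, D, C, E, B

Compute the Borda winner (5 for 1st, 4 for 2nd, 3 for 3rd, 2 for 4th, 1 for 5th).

D

A: 10×2 + 9×1 + 8×3 + 11×5 + 11×5 = 163
B: 10×3 + 9×2 + 8×5 + 11×4 + 11×1 = 143
C: 10×1 + 9×4 + 8×2 + 11×2 + 11×3 = 117
D: 10×5 + 9×5 + 8×4 + 11×1 + 11×4 = 182
E: 10×4 + 9×3 + 8×1 + 11×3 + 11×2 = 130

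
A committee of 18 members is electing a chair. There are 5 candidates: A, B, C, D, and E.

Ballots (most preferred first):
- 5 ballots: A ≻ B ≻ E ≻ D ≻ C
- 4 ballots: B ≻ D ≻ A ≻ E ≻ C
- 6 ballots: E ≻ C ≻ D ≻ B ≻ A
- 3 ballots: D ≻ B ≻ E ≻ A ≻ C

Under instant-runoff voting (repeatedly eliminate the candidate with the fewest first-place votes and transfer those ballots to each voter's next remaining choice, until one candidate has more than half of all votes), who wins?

Round 1: A 5, B 4, C 0, D 3, E 6. C eliminated.
Round 2: A 5, B 4, D 3, E 6. D eliminated.
Round 3: A 5, B 7, E 6. A eliminated.
Round 4: B 12, E 6. B has a majority (≥10).

B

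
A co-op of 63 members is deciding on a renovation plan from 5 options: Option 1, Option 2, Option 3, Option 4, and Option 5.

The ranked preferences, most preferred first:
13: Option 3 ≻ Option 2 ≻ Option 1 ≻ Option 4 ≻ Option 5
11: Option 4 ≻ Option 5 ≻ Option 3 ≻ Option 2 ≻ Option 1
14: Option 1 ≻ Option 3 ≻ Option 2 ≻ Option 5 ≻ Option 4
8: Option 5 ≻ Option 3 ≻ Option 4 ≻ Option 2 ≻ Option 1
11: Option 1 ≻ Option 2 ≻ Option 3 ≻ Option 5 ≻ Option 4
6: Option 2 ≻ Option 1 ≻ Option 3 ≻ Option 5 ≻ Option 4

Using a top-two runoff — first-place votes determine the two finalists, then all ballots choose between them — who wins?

Option 3

Round 1 first-place votes: Option 1 25, Option 2 6, Option 3 13, Option 4 11, Option 5 8. Option 1 and Option 3 advance.
Runoff: Option 1 is ranked above Option 3 on 31 ballots, Option 3 above Option 1 on 32.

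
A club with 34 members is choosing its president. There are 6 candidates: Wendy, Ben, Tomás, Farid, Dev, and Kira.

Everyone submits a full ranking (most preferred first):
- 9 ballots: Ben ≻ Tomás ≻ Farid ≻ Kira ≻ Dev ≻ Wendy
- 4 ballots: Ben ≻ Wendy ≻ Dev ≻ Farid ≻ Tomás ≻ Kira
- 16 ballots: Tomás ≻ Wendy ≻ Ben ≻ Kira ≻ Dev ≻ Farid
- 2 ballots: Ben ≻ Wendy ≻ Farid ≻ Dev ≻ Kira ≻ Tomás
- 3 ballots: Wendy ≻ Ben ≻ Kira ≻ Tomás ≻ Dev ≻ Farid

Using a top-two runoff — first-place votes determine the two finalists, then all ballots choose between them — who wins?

Round 1 first-place votes: Wendy 3, Ben 15, Tomás 16, Farid 0, Dev 0, Kira 0. Tomás and Ben advance.
Runoff: Tomás is ranked above Ben on 16 ballots, Ben above Tomás on 18.

Ben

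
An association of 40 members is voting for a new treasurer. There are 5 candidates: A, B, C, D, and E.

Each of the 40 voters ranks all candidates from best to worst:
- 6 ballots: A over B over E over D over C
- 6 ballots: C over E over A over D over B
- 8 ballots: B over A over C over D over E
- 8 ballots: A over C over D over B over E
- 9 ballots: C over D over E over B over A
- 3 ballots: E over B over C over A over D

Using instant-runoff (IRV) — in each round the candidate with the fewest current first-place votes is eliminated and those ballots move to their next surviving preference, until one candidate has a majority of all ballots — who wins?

A

Round 1: A 14, B 8, C 15, D 0, E 3. D eliminated.
Round 2: A 14, B 8, C 15, E 3. E eliminated.
Round 3: A 14, B 11, C 15. B eliminated.
Round 4: A 22, C 18. A has a majority (≥21).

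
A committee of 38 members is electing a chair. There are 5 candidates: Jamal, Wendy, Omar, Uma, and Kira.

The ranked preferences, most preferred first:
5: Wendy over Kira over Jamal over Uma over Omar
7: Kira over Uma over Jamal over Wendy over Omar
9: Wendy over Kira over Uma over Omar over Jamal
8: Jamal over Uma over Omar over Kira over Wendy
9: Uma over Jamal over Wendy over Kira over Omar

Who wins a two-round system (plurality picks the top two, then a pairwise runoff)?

Round 1 first-place votes: Jamal 8, Wendy 14, Omar 0, Uma 9, Kira 7. Wendy and Uma advance.
Runoff: Wendy is ranked above Uma on 14 ballots, Uma above Wendy on 24.

Uma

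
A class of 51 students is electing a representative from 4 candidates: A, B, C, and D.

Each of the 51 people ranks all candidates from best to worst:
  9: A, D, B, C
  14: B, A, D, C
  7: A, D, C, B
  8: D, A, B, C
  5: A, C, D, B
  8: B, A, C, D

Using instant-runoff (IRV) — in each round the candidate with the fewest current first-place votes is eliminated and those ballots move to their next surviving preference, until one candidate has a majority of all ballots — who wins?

Round 1: A 21, B 22, C 0, D 8. C eliminated.
Round 2: A 21, B 22, D 8. D eliminated.
Round 3: A 29, B 22. A has a majority (≥26).

A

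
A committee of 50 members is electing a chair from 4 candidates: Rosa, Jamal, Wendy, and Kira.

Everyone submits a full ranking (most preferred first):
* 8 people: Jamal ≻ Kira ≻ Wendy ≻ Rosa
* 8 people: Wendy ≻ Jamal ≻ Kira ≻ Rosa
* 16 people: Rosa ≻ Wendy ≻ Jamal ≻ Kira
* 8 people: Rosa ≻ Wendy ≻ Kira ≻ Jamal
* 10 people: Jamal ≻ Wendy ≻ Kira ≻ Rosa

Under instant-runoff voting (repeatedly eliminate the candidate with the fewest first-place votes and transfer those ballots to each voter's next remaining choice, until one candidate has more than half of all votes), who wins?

Jamal

Round 1: Rosa 24, Jamal 18, Wendy 8, Kira 0. Kira eliminated.
Round 2: Rosa 24, Jamal 18, Wendy 8. Wendy eliminated.
Round 3: Rosa 24, Jamal 26. Jamal has a majority (≥26).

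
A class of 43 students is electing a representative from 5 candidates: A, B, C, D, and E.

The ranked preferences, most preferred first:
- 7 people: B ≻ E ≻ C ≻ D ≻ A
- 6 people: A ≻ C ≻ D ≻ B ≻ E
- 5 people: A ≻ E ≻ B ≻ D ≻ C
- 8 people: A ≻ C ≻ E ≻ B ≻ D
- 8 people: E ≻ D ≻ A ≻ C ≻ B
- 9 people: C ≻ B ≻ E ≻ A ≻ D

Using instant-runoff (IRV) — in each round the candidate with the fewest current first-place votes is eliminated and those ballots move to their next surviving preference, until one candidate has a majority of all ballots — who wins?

Round 1: A 19, B 7, C 9, D 0, E 8. D eliminated.
Round 2: A 19, B 7, C 9, E 8. B eliminated.
Round 3: A 19, C 9, E 15. C eliminated.
Round 4: A 19, E 24. E has a majority (≥22).

E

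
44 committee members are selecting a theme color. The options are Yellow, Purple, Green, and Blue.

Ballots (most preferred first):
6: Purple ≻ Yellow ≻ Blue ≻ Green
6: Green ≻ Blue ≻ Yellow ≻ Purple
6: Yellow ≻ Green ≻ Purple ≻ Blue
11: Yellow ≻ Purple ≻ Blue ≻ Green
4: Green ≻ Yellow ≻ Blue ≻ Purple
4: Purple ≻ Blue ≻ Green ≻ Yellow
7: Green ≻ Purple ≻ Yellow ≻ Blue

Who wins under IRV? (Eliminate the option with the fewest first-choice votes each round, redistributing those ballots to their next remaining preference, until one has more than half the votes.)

Round 1: Yellow 17, Purple 10, Green 17, Blue 0. Blue eliminated.
Round 2: Yellow 17, Purple 10, Green 17. Purple eliminated.
Round 3: Yellow 23, Green 21. Yellow has a majority (≥23).

Yellow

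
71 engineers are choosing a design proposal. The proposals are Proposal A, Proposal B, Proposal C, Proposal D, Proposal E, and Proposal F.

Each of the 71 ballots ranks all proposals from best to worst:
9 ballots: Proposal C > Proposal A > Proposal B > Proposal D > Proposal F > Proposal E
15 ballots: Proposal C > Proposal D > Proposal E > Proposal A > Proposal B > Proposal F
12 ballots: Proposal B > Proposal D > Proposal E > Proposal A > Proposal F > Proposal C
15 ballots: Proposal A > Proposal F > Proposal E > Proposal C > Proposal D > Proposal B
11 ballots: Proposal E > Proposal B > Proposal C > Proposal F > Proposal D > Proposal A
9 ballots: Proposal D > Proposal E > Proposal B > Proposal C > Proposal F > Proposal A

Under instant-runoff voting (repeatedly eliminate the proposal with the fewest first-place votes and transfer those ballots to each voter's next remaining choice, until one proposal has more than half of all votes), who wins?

Proposal E

Round 1: Proposal A 15, Proposal B 12, Proposal C 24, Proposal D 9, Proposal E 11, Proposal F 0. Proposal F eliminated.
Round 2: Proposal A 15, Proposal B 12, Proposal C 24, Proposal D 9, Proposal E 11. Proposal D eliminated.
Round 3: Proposal A 15, Proposal B 12, Proposal C 24, Proposal E 20. Proposal B eliminated.
Round 4: Proposal A 15, Proposal C 24, Proposal E 32. Proposal A eliminated.
Round 5: Proposal C 24, Proposal E 47. Proposal E has a majority (≥36).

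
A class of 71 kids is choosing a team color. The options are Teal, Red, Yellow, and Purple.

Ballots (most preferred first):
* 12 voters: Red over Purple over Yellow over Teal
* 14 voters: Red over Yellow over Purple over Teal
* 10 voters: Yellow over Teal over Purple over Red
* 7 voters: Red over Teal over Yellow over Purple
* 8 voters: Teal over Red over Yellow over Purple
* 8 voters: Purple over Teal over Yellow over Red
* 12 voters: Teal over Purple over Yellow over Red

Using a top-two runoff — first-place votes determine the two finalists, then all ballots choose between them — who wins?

Round 1 first-place votes: Teal 20, Red 33, Yellow 10, Purple 8. Red and Teal advance.
Runoff: Red is ranked above Teal on 33 ballots, Teal above Red on 38.

Teal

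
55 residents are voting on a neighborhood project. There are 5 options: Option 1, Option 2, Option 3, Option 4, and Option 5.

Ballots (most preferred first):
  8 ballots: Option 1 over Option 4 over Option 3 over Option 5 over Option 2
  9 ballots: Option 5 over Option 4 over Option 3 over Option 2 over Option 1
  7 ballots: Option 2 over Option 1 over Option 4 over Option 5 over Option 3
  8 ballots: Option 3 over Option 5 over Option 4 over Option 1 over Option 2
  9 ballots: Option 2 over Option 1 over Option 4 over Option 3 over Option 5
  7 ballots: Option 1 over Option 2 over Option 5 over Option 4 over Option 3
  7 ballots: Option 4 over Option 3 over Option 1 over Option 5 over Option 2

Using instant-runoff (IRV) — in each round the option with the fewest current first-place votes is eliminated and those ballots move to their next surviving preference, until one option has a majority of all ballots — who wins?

Round 1: Option 1 15, Option 2 16, Option 3 8, Option 4 7, Option 5 9. Option 4 eliminated.
Round 2: Option 1 15, Option 2 16, Option 3 15, Option 5 9. Option 5 eliminated.
Round 3: Option 1 15, Option 2 16, Option 3 24. Option 1 eliminated.
Round 4: Option 2 23, Option 3 32. Option 3 has a majority (≥28).

Option 3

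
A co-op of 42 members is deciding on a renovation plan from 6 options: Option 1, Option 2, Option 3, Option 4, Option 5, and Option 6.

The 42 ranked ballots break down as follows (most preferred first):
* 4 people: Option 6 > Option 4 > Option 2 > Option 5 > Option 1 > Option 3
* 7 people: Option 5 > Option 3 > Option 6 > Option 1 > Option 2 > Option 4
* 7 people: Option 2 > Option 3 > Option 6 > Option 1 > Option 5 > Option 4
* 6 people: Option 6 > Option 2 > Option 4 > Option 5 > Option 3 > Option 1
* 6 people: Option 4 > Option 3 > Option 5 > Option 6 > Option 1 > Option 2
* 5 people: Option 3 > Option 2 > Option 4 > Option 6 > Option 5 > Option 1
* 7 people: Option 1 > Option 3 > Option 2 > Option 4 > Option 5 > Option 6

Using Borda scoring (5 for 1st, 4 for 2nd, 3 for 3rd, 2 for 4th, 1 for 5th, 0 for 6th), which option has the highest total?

Option 1: 4×1 + 7×2 + 7×2 + 6×0 + 6×1 + 5×0 + 7×5 = 73
Option 2: 4×3 + 7×1 + 7×5 + 6×4 + 6×0 + 5×4 + 7×3 = 119
Option 3: 4×0 + 7×4 + 7×4 + 6×1 + 6×4 + 5×5 + 7×4 = 139
Option 4: 4×4 + 7×0 + 7×0 + 6×3 + 6×5 + 5×3 + 7×2 = 93
Option 5: 4×2 + 7×5 + 7×1 + 6×2 + 6×3 + 5×1 + 7×1 = 92
Option 6: 4×5 + 7×3 + 7×3 + 6×5 + 6×2 + 5×2 + 7×0 = 114

Option 3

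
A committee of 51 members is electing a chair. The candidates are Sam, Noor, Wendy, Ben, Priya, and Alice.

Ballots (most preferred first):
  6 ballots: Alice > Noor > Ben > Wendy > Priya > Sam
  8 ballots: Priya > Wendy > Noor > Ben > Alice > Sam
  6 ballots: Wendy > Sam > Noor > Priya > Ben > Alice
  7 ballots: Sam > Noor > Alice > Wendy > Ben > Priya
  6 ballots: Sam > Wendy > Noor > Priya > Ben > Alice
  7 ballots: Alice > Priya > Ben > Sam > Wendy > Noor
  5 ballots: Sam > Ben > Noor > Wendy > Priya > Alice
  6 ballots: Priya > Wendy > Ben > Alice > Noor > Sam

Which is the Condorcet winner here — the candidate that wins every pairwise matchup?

Wendy vs Sam: 26–25
Wendy vs Noor: 33–18
Wendy vs Ben: 33–18
Wendy vs Priya: 30–21
Wendy vs Alice: 31–20
Wendy beats every other candidate.

Wendy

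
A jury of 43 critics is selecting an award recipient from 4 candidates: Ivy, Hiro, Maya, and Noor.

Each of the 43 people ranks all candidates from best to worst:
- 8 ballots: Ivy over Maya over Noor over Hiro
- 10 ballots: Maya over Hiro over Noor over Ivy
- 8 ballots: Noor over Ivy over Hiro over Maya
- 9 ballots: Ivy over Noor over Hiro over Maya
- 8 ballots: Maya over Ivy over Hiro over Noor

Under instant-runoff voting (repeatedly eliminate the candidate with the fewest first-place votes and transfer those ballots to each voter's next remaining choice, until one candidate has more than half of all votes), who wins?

Round 1: Ivy 17, Hiro 0, Maya 18, Noor 8. Hiro eliminated.
Round 2: Ivy 17, Maya 18, Noor 8. Noor eliminated.
Round 3: Ivy 25, Maya 18. Ivy has a majority (≥22).

Ivy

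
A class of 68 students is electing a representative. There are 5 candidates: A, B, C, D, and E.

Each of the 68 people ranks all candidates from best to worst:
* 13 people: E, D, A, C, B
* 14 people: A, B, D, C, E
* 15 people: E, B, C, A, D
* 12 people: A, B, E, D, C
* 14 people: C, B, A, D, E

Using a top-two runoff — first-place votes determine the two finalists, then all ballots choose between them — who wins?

A

Round 1 first-place votes: A 26, B 0, C 14, D 0, E 28. E and A advance.
Runoff: E is ranked above A on 28 ballots, A above E on 40.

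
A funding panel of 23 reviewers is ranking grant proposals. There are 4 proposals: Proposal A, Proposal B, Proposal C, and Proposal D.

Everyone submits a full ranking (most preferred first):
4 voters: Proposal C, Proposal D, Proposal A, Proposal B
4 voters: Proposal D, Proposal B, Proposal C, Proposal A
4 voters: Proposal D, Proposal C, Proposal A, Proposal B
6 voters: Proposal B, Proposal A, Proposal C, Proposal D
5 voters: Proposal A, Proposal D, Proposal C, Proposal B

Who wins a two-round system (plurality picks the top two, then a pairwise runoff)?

Round 1 first-place votes: Proposal A 5, Proposal B 6, Proposal C 4, Proposal D 8. Proposal D and Proposal B advance.
Runoff: Proposal D is ranked above Proposal B on 17 ballots, Proposal B above Proposal D on 6.

Proposal D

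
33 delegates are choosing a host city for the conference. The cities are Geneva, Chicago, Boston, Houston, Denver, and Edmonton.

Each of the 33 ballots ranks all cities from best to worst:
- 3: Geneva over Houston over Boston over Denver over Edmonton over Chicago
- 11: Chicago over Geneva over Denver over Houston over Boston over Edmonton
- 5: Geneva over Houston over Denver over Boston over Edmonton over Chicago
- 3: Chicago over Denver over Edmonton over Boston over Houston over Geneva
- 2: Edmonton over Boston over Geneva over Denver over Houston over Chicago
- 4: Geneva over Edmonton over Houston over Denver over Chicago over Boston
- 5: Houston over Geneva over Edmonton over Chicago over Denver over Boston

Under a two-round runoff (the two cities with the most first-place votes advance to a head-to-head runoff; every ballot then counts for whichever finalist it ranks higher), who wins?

Round 1 first-place votes: Geneva 12, Chicago 14, Boston 0, Houston 5, Denver 0, Edmonton 2. Chicago and Geneva advance.
Runoff: Chicago is ranked above Geneva on 14 ballots, Geneva above Chicago on 19.

Geneva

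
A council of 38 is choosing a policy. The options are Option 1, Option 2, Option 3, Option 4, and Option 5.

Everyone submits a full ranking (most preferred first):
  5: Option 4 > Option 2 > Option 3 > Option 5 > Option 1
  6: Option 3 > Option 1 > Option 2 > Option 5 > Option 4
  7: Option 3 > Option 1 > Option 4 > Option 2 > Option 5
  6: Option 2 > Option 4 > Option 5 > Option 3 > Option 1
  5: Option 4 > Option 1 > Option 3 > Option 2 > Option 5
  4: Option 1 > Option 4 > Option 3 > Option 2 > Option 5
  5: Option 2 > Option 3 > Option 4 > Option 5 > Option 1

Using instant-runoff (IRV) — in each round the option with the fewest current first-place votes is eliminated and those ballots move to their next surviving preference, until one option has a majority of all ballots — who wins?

Option 4

Round 1: Option 1 4, Option 2 11, Option 3 13, Option 4 10, Option 5 0. Option 5 eliminated.
Round 2: Option 1 4, Option 2 11, Option 3 13, Option 4 10. Option 1 eliminated.
Round 3: Option 2 11, Option 3 13, Option 4 14. Option 2 eliminated.
Round 4: Option 3 18, Option 4 20. Option 4 has a majority (≥20).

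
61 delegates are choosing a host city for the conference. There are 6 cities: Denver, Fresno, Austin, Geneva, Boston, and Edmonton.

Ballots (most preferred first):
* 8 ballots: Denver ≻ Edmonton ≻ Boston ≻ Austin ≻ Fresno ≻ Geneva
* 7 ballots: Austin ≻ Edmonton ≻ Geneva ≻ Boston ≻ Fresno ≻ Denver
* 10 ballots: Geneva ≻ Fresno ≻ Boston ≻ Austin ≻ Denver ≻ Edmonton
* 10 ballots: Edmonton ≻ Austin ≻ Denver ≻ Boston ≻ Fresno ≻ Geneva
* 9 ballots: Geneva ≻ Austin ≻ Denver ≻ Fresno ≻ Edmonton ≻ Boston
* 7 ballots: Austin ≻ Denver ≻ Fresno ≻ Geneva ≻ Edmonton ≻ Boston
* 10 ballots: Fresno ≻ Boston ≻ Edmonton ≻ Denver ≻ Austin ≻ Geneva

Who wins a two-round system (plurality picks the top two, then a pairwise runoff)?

Austin

Round 1 first-place votes: Denver 8, Fresno 10, Austin 14, Geneva 19, Boston 0, Edmonton 10. Geneva and Austin advance.
Runoff: Geneva is ranked above Austin on 19 ballots, Austin above Geneva on 42.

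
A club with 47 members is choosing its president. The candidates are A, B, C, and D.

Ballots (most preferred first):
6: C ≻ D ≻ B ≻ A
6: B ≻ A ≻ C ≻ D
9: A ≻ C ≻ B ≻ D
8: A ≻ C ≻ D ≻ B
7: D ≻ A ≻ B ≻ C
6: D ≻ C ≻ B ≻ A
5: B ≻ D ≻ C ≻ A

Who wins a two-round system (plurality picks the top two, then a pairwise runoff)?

Round 1 first-place votes: A 17, B 11, C 6, D 13. A and D advance.
Runoff: A is ranked above D on 23 ballots, D above A on 24.

D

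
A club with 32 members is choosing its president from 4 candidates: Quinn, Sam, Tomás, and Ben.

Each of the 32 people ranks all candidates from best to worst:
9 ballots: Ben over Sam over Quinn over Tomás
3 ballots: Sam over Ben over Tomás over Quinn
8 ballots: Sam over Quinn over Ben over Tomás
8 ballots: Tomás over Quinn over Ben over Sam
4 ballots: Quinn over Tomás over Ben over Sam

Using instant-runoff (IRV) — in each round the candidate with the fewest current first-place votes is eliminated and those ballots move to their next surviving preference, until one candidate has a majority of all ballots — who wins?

Round 1: Quinn 4, Sam 11, Tomás 8, Ben 9. Quinn eliminated.
Round 2: Sam 11, Tomás 12, Ben 9. Ben eliminated.
Round 3: Sam 20, Tomás 12. Sam has a majority (≥17).

Sam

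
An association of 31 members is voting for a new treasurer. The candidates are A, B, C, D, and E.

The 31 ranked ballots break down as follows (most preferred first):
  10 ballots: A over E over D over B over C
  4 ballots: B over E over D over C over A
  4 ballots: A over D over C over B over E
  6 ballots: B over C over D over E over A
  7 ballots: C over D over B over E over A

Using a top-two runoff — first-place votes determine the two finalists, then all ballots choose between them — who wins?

Round 1 first-place votes: A 14, B 10, C 7, D 0, E 0. A and B advance.
Runoff: A is ranked above B on 14 ballots, B above A on 17.

B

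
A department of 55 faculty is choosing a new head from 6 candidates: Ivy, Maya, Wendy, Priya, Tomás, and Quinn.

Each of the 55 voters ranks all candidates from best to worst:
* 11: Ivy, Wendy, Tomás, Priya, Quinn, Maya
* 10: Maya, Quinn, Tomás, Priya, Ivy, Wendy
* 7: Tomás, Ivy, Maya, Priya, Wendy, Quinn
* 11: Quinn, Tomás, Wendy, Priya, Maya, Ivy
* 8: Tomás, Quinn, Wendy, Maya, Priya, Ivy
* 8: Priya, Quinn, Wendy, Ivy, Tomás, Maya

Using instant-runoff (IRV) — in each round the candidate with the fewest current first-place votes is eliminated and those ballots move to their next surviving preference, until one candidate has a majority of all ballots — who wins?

Round 1: Ivy 11, Maya 10, Wendy 0, Priya 8, Tomás 15, Quinn 11. Wendy eliminated.
Round 2: Ivy 11, Maya 10, Priya 8, Tomás 15, Quinn 11. Priya eliminated.
Round 3: Ivy 11, Maya 10, Tomás 15, Quinn 19. Maya eliminated.
Round 4: Ivy 11, Tomás 15, Quinn 29. Quinn has a majority (≥28).

Quinn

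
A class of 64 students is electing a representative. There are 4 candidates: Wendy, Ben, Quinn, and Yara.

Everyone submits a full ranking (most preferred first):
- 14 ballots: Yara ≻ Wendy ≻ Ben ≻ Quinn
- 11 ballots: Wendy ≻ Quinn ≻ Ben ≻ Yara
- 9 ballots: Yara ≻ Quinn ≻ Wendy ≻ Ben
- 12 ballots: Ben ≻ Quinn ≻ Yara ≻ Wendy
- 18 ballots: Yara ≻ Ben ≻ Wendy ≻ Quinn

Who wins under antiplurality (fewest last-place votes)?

Last-place votes: Wendy 12, Ben 9, Quinn 32, Yara 11.

Ben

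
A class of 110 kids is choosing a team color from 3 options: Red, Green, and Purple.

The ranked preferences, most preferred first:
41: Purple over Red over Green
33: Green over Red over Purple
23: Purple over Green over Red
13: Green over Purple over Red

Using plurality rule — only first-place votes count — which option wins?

Purple

First-place votes: Red 0, Green 46, Purple 64.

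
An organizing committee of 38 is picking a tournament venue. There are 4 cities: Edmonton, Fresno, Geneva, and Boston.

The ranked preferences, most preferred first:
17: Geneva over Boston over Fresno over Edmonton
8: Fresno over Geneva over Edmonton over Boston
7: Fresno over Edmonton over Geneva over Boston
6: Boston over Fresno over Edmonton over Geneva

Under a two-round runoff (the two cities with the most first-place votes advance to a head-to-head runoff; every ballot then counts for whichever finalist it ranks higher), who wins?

Round 1 first-place votes: Edmonton 0, Fresno 15, Geneva 17, Boston 6. Geneva and Fresno advance.
Runoff: Geneva is ranked above Fresno on 17 ballots, Fresno above Geneva on 21.

Fresno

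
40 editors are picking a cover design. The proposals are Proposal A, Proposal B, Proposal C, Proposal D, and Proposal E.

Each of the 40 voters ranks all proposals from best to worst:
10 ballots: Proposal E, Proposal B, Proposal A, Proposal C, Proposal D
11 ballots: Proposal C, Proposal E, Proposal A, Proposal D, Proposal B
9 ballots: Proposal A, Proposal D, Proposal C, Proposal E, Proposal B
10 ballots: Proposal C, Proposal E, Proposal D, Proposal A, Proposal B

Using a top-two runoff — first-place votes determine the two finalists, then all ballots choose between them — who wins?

Round 1 first-place votes: Proposal A 9, Proposal B 0, Proposal C 21, Proposal D 0, Proposal E 10. Proposal C and Proposal E advance.
Runoff: Proposal C is ranked above Proposal E on 30 ballots, Proposal E above Proposal C on 10.

Proposal C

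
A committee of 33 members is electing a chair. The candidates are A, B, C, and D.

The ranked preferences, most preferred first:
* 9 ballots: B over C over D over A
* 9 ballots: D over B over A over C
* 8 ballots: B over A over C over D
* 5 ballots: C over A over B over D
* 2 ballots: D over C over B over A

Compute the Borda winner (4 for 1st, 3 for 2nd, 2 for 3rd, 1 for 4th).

A: 9×1 + 9×2 + 8×3 + 5×3 + 2×1 = 68
B: 9×4 + 9×3 + 8×4 + 5×2 + 2×2 = 109
C: 9×3 + 9×1 + 8×2 + 5×4 + 2×3 = 78
D: 9×2 + 9×4 + 8×1 + 5×1 + 2×4 = 75

B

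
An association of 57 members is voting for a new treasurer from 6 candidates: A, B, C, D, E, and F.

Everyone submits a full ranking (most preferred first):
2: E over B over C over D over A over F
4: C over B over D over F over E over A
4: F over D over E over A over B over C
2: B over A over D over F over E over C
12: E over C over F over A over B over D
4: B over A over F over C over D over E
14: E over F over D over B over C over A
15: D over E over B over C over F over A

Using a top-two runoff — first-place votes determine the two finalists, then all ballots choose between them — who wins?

Round 1 first-place votes: A 0, B 6, C 4, D 15, E 28, F 4. E and D advance.
Runoff: E is ranked above D on 28 ballots, D above E on 29.

D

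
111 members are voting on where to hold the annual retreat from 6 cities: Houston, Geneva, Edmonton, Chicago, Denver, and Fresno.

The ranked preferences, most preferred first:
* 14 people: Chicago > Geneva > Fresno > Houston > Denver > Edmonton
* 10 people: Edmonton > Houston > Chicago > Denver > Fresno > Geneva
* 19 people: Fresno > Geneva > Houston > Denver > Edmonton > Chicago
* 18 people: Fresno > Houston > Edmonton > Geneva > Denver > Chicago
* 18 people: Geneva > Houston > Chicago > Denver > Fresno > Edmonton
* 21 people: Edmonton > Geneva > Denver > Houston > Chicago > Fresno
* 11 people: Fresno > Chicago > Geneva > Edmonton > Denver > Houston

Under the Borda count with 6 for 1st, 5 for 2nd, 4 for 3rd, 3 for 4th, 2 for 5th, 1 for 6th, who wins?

Houston: 14×3 + 10×5 + 19×4 + 18×5 + 18×5 + 21×3 + 11×1 = 422
Geneva: 14×5 + 10×1 + 19×5 + 18×3 + 18×6 + 21×5 + 11×4 = 486
Edmonton: 14×1 + 10×6 + 19×2 + 18×4 + 18×1 + 21×6 + 11×3 = 361
Chicago: 14×6 + 10×4 + 19×1 + 18×1 + 18×4 + 21×2 + 11×5 = 330
Denver: 14×2 + 10×3 + 19×3 + 18×2 + 18×3 + 21×4 + 11×2 = 311
Fresno: 14×4 + 10×2 + 19×6 + 18×6 + 18×2 + 21×1 + 11×6 = 421

Geneva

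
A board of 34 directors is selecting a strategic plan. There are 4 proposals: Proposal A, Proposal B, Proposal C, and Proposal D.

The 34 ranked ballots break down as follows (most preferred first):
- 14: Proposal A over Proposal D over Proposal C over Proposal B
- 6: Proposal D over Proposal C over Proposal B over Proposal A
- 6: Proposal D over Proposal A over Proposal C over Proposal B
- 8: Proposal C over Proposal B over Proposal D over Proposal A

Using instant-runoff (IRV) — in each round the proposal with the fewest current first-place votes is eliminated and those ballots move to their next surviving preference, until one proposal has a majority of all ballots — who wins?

Round 1: Proposal A 14, Proposal B 0, Proposal C 8, Proposal D 12. Proposal B eliminated.
Round 2: Proposal A 14, Proposal C 8, Proposal D 12. Proposal C eliminated.
Round 3: Proposal A 14, Proposal D 20. Proposal D has a majority (≥18).

Proposal D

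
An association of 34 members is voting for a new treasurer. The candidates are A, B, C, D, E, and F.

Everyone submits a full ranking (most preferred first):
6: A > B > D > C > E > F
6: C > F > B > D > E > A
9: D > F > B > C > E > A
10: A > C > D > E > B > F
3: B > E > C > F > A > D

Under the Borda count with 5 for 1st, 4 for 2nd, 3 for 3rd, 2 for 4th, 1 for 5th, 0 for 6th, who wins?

C

A: 6×5 + 6×0 + 9×0 + 10×5 + 3×1 = 83
B: 6×4 + 6×3 + 9×3 + 10×1 + 3×5 = 94
C: 6×2 + 6×5 + 9×2 + 10×4 + 3×3 = 109
D: 6×3 + 6×2 + 9×5 + 10×3 + 3×0 = 105
E: 6×1 + 6×1 + 9×1 + 10×2 + 3×4 = 53
F: 6×0 + 6×4 + 9×4 + 10×0 + 3×2 = 66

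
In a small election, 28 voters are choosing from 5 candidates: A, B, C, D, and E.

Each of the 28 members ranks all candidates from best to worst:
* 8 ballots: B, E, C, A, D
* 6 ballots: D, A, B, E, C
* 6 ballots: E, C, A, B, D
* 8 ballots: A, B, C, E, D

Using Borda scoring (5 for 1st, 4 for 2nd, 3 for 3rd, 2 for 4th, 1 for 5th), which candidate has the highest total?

A: 8×2 + 6×4 + 6×3 + 8×5 = 98
B: 8×5 + 6×3 + 6×2 + 8×4 = 102
C: 8×3 + 6×1 + 6×4 + 8×3 = 78
D: 8×1 + 6×5 + 6×1 + 8×1 = 52
E: 8×4 + 6×2 + 6×5 + 8×2 = 90

B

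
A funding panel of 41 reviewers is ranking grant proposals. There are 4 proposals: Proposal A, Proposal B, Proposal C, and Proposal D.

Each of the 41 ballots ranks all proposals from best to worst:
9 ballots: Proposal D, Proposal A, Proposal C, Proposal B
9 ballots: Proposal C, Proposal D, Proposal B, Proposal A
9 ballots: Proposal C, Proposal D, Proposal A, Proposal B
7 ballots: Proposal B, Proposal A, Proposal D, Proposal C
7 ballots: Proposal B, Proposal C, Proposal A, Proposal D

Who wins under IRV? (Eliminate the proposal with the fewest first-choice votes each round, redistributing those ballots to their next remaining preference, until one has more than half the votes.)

Proposal C

Round 1: Proposal A 0, Proposal B 14, Proposal C 18, Proposal D 9. Proposal A eliminated.
Round 2: Proposal B 14, Proposal C 18, Proposal D 9. Proposal D eliminated.
Round 3: Proposal B 14, Proposal C 27. Proposal C has a majority (≥21).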